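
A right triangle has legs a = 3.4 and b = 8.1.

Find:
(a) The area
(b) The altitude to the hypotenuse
(a) The legs are perpendicular, so Area = ½·a·b = ½·3.4·8.1 = ½·27.54 = 13.77
(b) Hypotenuse c = √(a² + b²) = √(11.56 + 65.61) = √77.17 ≈ 8.78465
    Area = ½·c·h_c  ⇒  h_c = 2·Area/c = 27.54/8.78465 ≈ 3.13502

Area = 13.77, h_c = 3.135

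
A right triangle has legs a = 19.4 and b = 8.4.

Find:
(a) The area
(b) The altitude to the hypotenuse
(a) The legs are perpendicular, so Area = ½·a·b = ½·19.4·8.4 = ½·162.96 = 81.48
(b) Hypotenuse c = √(a² + b²) = √(376.36 + 70.56) = √446.92 ≈ 21.1405
    Area = ½·c·h_c  ⇒  h_c = 2·Area/c = 162.96/21.1405 ≈ 7.70843

Area = 81.48, h_c = 7.708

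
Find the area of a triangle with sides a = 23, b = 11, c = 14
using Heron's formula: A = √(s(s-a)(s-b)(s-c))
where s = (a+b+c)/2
s = (23 + 11 + 14)/2 = 48/2 = 24
s − a = 1, s − b = 13, s − c = 10
s(s−a)(s−b)(s−c) = 24·1·13·10 = 3120
Area = √3120 ≈ 55.857

s = 24.0, Area = 55.86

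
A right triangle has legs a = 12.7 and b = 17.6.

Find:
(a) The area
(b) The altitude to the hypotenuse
(a) The legs are perpendicular, so Area = ½·a·b = ½·12.7·17.6 = ½·223.52 = 111.76
(b) Hypotenuse c = √(a² + b²) = √(161.29 + 309.76) = √471.05 ≈ 21.7037
    Area = ½·c·h_c  ⇒  h_c = 2·Area/c = 223.52/21.7037 ≈ 10.2987

Area = 111.76, h_c = 10.3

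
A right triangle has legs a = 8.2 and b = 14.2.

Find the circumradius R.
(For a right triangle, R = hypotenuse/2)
Hypotenuse c = √(a² + b²) = √(67.24 + 201.64) = √268.88 ≈ 16.3976
R = c/2 ≈ 16.3976/2 ≈ 8.19878

R = 8.199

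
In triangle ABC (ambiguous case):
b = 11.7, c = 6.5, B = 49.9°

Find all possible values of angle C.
b/sin(B) = c/sin(C)  ⇒  sin(C) = c·sin(B)/b = 6.5·sin(49.9°)/11.7
sin(49.9°) ≈ 0.764921
sin(C) ≈ 6.5·0.764921/11.7 ≈ 4.97199/11.7 ≈ 0.424956
Candidate 1: C₁ = arcsin(0.424956) ≈ 25.1479°  →  A = 180° − 49.9° − 25.1479° ≈ 104.952° > 0, valid
Candidate 2: C₂ = 180° − C₁ ≈ 154.852°  →  A = 180° − 49.9° − 154.852° ≈ -24.7521° ≤ 0, not a valid triangle

C = 25.15° (one solution)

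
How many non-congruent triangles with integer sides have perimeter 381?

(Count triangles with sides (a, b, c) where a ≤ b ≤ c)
Let a ≤ b ≤ c with a + b + c = 381. The only binding inequality is a + b > c, i.e. 381 − c > c, so c < 381/2; and c ≥ 381/3 since c is the largest side.
So 127 ≤ c ≤ 190. For each c, b runs from ⌈(381 − c)/2⌉ up to c (then a = 381 − b − c satisfies 1 ≤ a ≤ b automatically), giving c − ⌈(381 − c)/2⌉ + 1 choices.
Summing over c: 1 + 2 + 4 + 5 + … + 94 + 95  (64 terms, c = 127, …, 190) = 3072
Check (closed form: nearest integer to p²/48 for even p, (p+3)²/48 for odd p): (381+3)²/48 = 384²/48 = 147456/48 ≈ 3072.00 → 3072

3072 triangles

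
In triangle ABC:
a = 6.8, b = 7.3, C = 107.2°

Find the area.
Two sides and the included angle (SAS): A = ½·a·b·sin(C) = ½·6.8·7.3·sin(107.2°)
sin(107.2°) ≈ 0.955278
A ≈ ½·49.64·0.955278 = 24.82·0.955278 ≈ 23.71

Area = 23.71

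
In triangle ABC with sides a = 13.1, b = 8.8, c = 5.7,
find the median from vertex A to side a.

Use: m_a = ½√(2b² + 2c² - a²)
m_a = ½√(2·8.8² + 2·5.7² − 13.1²) = ½√(2·77.44 + 2·32.49 − 171.61) = ½√(154.88 + 64.98 − 171.61) = ½√48.25
√48.25 ≈ 6.94622, so m_a ≈ 3.47311

m_a = 3.473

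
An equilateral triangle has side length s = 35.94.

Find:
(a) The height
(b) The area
(a) The height splits the triangle into two 30-60-90 halves: h = s·√3/2 = 35.94·1.73205/2 ≈ 62.2499/2 ≈ 31.125
(b) Area = (√3/4)·s² = (√3/4)·35.94² = (√3/4)·1291.6836 ≈ 0.433013·1291.6836 ≈ 559.315

Height = 31.12, Area = 559.3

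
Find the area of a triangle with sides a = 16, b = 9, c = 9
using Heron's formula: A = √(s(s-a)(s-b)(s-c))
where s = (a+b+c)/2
s = (16 + 9 + 9)/2 = 34/2 = 17
s − a = 1, s − b = 8, s − c = 8
s(s−a)(s−b)(s−c) = 17·1·8·8 = 1088
Area = √1088 ≈ 32.9848

s = 17.0, Area = 32.98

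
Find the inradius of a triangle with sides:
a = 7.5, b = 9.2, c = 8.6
r = Area/s where s is the semi-perimeter.
s = (7.5 + 9.2 + 8.6)/2 = 25.3/2 = 12.65
Area = √(s(s−a)(s−b)(s−c)) = √(12.65·5.15·3.45·4.05) ≈ √910.273 ≈ 30.1707
r ≈ 30.1707/12.65 ≈ 2.38504

r = 2.385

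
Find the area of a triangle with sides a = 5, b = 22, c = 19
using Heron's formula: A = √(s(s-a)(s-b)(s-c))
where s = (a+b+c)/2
s = (5 + 22 + 19)/2 = 46/2 = 23
s − a = 18, s − b = 1, s − c = 4
s(s−a)(s−b)(s−c) = 23·18·1·4 = 1656
Area = √1656 ≈ 40.694

s = 23.0, Area = 40.69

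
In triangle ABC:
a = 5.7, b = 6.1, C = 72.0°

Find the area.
Two sides and the included angle (SAS): A = ½·a·b·sin(C) = ½·5.7·6.1·sin(72.0°)
sin(72.0°) ≈ 0.951057
A ≈ ½·34.77·0.951057 = 17.385·0.951057 ≈ 16.5341

Area = 16.53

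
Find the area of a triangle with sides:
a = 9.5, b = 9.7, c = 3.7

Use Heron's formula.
s = (9.5 + 9.7 + 3.7)/2 = 22.9/2 = 11.45
s − a = 1.95, s − b = 1.75, s − c = 7.75
s(s−a)(s−b)(s−c) = 11.45·1.95·1.75·7.75 ≈ 302.817
Area = √302.817 ≈ 17.4016

Area = 17.4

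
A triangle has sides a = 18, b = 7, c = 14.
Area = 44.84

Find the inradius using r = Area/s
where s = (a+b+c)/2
s = (18 + 7 + 14)/2 = 39/2 = 19.5
r = Area/s = 44.84/19.5 ≈ 2.29949

r = 2.299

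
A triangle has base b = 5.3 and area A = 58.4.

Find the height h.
A = ½·b·h  ⇒  h = 2A/b = 2·58.4/5.3 = 116.8/5.3 ≈ 22.0377

h = 22.04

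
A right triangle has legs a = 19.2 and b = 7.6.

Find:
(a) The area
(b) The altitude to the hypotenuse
(a) The legs are perpendicular, so Area = ½·a·b = ½·19.2·7.6 = ½·145.92 = 72.96
(b) Hypotenuse c = √(a² + b²) = √(368.64 + 57.76) = √426.4 ≈ 20.6495
    Area = ½·c·h_c  ⇒  h_c = 2·Area/c = 145.92/20.6495 ≈ 7.06653

Area = 72.96, h_c = 7.067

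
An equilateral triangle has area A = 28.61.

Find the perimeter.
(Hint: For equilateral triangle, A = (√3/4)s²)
A = (√3/4)s²  ⇒  s² = 4A/√3 = 4·28.61/√3 = 114.44/1.73205 ≈ 66.072
s ≈ √66.072 ≈ 8.12847
Perimeter = 3s ≈ 3·8.12847 ≈ 24.3854

Perimeter = 24.39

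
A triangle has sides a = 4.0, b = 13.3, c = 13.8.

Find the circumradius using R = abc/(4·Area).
First find the area with Heron's formula.
s = (4.0 + 13.3 + 13.8)/2 = 15.55
Area = √(s(s−a)(s−b)(s−c)) = √(15.55·11.55·2.25·1.75) ≈ √707.185 ≈ 26.5929
abc = 4.0·13.3·13.8 = 734.16
R = abc/(4·Area) ≈ 734.16/(4·26.5929) = 734.16/106.372 ≈ 6.90183

R = 6.902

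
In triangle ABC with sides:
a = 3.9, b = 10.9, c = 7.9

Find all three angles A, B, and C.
Law of cosines for each angle (a² = 15.21, b² = 118.81, c² = 62.41):
cos(A) = (b² + c² − a²)/(2bc) = (118.81 + 62.41 − 15.21)/(2·10.9·7.9) = 166.01/172.22 ≈ 0.963941  ⇒  A ≈ 15.4332°
cos(B) = (a² + c² − b²)/(2ac) = (15.21 + 62.41 − 118.81)/(2·3.9·7.9) = -41.19/61.62 ≈ -0.668452  ⇒  B ≈ 131.948°
cos(C) = (a² + b² − c²)/(2ab) = (15.21 + 118.81 − 62.41)/(2·3.9·10.9) = 71.61/85.02 ≈ 0.842272  ⇒  C ≈ 32.6191°
Check: A + B + C ≈ 180°

A = 15.43°, B = 131.9°, C = 32.62°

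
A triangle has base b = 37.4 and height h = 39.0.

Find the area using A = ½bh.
A = ½·b·h = ½·37.4·39.0 = ½·1458.6 = 729.3

Area = 729.3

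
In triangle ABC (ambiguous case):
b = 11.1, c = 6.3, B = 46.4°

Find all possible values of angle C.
b/sin(B) = c/sin(C)  ⇒  sin(C) = c·sin(B)/b = 6.3·sin(46.4°)/11.1
sin(46.4°) ≈ 0.724172
sin(C) ≈ 6.3·0.724172/11.1 ≈ 4.56228/11.1 ≈ 0.411016
Candidate 1: C₁ = arcsin(0.411016) ≈ 24.2687°  →  A = 180° − 46.4° − 24.2687° ≈ 109.331° > 0, valid
Candidate 2: C₂ = 180° − C₁ ≈ 155.731°  →  A = 180° − 46.4° − 155.731° ≈ -22.1313° ≤ 0, not a valid triangle

C = 24.27° (one solution)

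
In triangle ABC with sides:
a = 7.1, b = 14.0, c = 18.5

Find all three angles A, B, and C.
Law of cosines for each angle (a² = 50.41, b² = 196, c² = 342.25):
cos(A) = (b² + c² − a²)/(2bc) = (196 + 342.25 − 50.41)/(2·14.0·18.5) = 487.84/518 ≈ 0.941776  ⇒  A ≈ 19.648°
cos(B) = (a² + c² − b²)/(2ac) = (50.41 + 342.25 − 196)/(2·7.1·18.5) = 196.66/262.7 ≈ 0.748611  ⇒  B ≈ 41.5298°
cos(C) = (a² + b² − c²)/(2ab) = (50.41 + 196 − 342.25)/(2·7.1·14.0) = -95.84/198.8 ≈ -0.482093  ⇒  C ≈ 118.822°
Check: A + B + C ≈ 180°

A = 19.65°, B = 41.53°, C = 118.8°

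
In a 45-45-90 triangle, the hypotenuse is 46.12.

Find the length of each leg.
In a 45-45-90 triangle hypotenuse = leg·√2, so leg = hypotenuse/√2.
Leg = 46.12/√2 ≈ 46.12/1.41421 ≈ 32.6118

Each leg = 32.61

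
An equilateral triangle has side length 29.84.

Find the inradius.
r = Area/s with s the semi-perimeter.
Area = (√3/4)·29.84² = (√3/4)·890.4256 ≈ 0.433013·890.4256 ≈ 385.566
s = 3·29.84/2 = 44.76
r ≈ 385.566/44.76 ≈ 8.61407
(Equivalently r = side/(2√3) = 29.84/3.4641 ≈ 8.61407.)

r = 8.614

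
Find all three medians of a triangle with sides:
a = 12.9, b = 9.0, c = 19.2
Median formula: m_a = ½√(2b² + 2c² − a²) (and cyclically). a² = 166.41, b² = 81, c² = 368.64.
m_a = ½√(2·81 + 2·368.64 − 166.41) = ½√732.87 ≈ ½·27.0716 ≈ 13.5358
m_b = ½√(2·166.41 + 2·368.64 − 81) = ½√989.1 ≈ ½·31.45 ≈ 15.725
m_c = ½√(2·166.41 + 2·81 − 368.64) = ½√126.18 ≈ ½·11.233 ≈ 5.61649

m_a = 13.54, m_b = 15.72, m_c = 5.616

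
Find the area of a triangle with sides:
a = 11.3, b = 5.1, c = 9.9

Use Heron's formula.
s = (11.3 + 5.1 + 9.9)/2 = 26.3/2 = 13.15
s − a = 1.85, s − b = 8.05, s − c = 3.25
s(s−a)(s−b)(s−c) = 13.15·1.85·8.05·3.25 ≈ 636.468
Area = √636.468 ≈ 25.2283

Area = 25.23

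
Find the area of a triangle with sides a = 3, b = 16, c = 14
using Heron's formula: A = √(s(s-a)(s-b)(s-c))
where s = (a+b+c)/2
s = (3 + 16 + 14)/2 = 33/2 = 16.5
s − a = 13.5, s − b = 0.5, s − c = 2.5
s(s−a)(s−b)(s−c) = 16.5·13.5·0.5·2.5 = 278.4375
Area = √278.4375 ≈ 16.6864

s = 16.5, Area = 16.69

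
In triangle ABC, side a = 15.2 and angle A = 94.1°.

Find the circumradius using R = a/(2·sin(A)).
R = a/(2·sin(A)) = 15.2/(2·sin(94.1°))
sin(94.1°) ≈ 0.997441
R ≈ 15.2/(2·0.997441) = 15.2/1.99488 ≈ 7.6195

R = 7.619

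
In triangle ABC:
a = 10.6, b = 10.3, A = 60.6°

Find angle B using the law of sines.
a/sin(A) = b/sin(B)  ⇒  sin(B) = b·sin(A)/a = 10.3·sin(60.6°)/10.6
sin(60.6°) ≈ 0.871214
sin(B) ≈ 10.3·0.871214/10.6 ≈ 8.9735/10.6 ≈ 0.846557
B = arcsin(0.846557) ≈ 57.8391°
(Since b ≤ a we need B ≤ A, so the obtuse alternative 180° − 57.8391° ≈ 122.161° is rejected.)

B = 57.84°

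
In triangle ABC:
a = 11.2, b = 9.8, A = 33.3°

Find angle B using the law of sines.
a/sin(A) = b/sin(B)  ⇒  sin(B) = b·sin(A)/a = 9.8·sin(33.3°)/11.2
sin(33.3°) ≈ 0.549023
sin(B) ≈ 9.8·0.549023/11.2 ≈ 5.38042/11.2 ≈ 0.480395
B = arcsin(0.480395) ≈ 28.7112°
(Since b ≤ a we need B ≤ A, so the obtuse alternative 180° − 28.7112° ≈ 151.289° is rejected.)

B = 28.71°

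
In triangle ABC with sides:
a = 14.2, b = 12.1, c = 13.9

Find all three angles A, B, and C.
Law of cosines for each angle (a² = 201.64, b² = 146.41, c² = 193.21):
cos(A) = (b² + c² − a²)/(2bc) = (146.41 + 193.21 − 201.64)/(2·12.1·13.9) = 137.98/336.38 ≈ 0.410191  ⇒  A ≈ 65.7832°
cos(B) = (a² + c² − b²)/(2ac) = (201.64 + 193.21 − 146.41)/(2·14.2·13.9) = 248.44/394.76 ≈ 0.629344  ⇒  B ≈ 50.9982°
cos(C) = (a² + b² − c²)/(2ab) = (201.64 + 146.41 − 193.21)/(2·14.2·12.1) = 154.84/343.64 ≈ 0.450588  ⇒  C ≈ 63.2186°
Check: A + B + C ≈ 180°

A = 65.78°, B = 51°, C = 63.22°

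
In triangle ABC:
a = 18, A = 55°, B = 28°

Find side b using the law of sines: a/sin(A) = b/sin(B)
a/sin(A) = b/sin(B)  ⇒  b = a·sin(B)/sin(A) = 18·sin(28°)/sin(55°)
sin(28°) ≈ 0.469472, sin(55°) ≈ 0.819152
b ≈ 18·0.469472/0.819152 ≈ 8.45049/0.819152 ≈ 10.3161

b = 10.32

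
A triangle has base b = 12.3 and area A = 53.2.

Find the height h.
A = ½·b·h  ⇒  h = 2A/b = 2·53.2/12.3 = 106.4/12.3 ≈ 8.65041

h = 8.65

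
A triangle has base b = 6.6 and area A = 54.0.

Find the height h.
A = ½·b·h  ⇒  h = 2A/b = 2·54.0/6.6 = 108/6.6 ≈ 16.3636

h = 16.36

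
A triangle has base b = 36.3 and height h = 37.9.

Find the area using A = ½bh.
A = ½·b·h = ½·36.3·37.9 = ½·1375.77 = 687.885

Area = 687.885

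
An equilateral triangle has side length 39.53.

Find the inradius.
r = Area/s with s the semi-perimeter.
Area = (√3/4)·39.53² = (√3/4)·1562.6209 ≈ 0.433013·1562.6209 ≈ 676.635
s = 3·39.53/2 = 59.295
r ≈ 676.635/59.295 ≈ 11.4113
(Equivalently r = side/(2√3) = 39.53/3.4641 ≈ 11.4113.)

r = 11.41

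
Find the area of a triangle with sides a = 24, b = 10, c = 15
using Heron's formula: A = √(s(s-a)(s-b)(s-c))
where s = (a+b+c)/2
s = (24 + 10 + 15)/2 = 49/2 = 24.5
s − a = 0.5, s − b = 14.5, s − c = 9.5
s(s−a)(s−b)(s−c) = 24.5·0.5·14.5·9.5 = 1687.4375
Area = √1687.4375 ≈ 41.0784

s = 24.5, Area = 41.08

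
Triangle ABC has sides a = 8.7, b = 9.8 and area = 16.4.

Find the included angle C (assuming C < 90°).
Area = ½·a·b·sin(C)  ⇒  sin(C) = 2·Area/(a·b) = 2·16.4/(8.7·9.8) = 32.8/85.26 ≈ 0.384706
C = arcsin(0.384706) ≈ 22.6255° (taking the acute solution since C < 90°)

C = 22.63°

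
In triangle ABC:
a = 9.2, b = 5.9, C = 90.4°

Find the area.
Two sides and the included angle (SAS): A = ½·a·b·sin(C) = ½·9.2·5.9·sin(90.4°)
sin(90.4°) ≈ 0.999976
A ≈ ½·54.28·0.999976 = 27.14·0.999976 ≈ 27.1393

Area = 27.14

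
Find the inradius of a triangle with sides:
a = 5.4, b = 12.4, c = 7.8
r = Area/s where s is the semi-perimeter.
s = (5.4 + 12.4 + 7.8)/2 = 25.6/2 = 12.8
Area = √(s(s−a)(s−b)(s−c)) = √(12.8·7.4·0.4·5) ≈ √189.44 ≈ 13.7637
r ≈ 13.7637/12.8 ≈ 1.07529

r = 1.075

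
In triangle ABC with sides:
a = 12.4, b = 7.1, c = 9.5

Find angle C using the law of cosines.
c² = a² + b² − 2ab·cos(C)  ⇒  cos(C) = (a² + b² − c²)/(2ab)
cos(C) = (12.4² + 7.1² − 9.5²)/(2·12.4·7.1) = (153.76 + 50.41 − 90.25)/176.08 = 113.92/176.08 ≈ 0.646979
C = arccos(0.646979) ≈ 49.6858°

C = 49.69°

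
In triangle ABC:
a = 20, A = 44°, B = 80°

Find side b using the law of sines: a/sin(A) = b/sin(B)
a/sin(A) = b/sin(B)  ⇒  b = a·sin(B)/sin(A) = 20·sin(80°)/sin(44°)
sin(80°) ≈ 0.984808, sin(44°) ≈ 0.694658
b ≈ 20·0.984808/0.694658 ≈ 19.6962/0.694658 ≈ 28.3537

b = 28.35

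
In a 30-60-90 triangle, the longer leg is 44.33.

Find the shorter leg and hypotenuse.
In a 30-60-90 triangle the sides are in ratio 1 : √3 : 2, so short leg = long leg/√3 and hypotenuse = 2·(short leg).
Short leg = 44.33/√3 ≈ 44.33/1.73205 ≈ 25.5939
Hypotenuse = 2·25.5939 ≈ 51.1879

Short leg = 25.59, Hypotenuse = 51.19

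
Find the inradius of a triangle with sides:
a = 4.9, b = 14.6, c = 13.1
r = Area/s where s is the semi-perimeter.
s = (4.9 + 14.6 + 13.1)/2 = 32.6/2 = 16.3
Area = √(s(s−a)(s−b)(s−c)) = √(16.3·11.4·1.7·3.2) ≈ √1010.86 ≈ 31.794
r ≈ 31.794/16.3 ≈ 1.95055

r = 1.951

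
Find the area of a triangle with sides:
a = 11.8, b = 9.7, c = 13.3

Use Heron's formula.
s = (11.8 + 9.7 + 13.3)/2 = 34.8/2 = 17.4
s − a = 5.6, s − b = 7.7, s − c = 4.1
s(s−a)(s−b)(s−c) = 17.4·5.6·7.7·4.1 ≈ 3076.18
Area = √3076.18 ≈ 55.4633

Area = 55.46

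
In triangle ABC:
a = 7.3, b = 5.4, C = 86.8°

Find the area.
Two sides and the included angle (SAS): A = ½·a·b·sin(C) = ½·7.3·5.4·sin(86.8°)
sin(86.8°) ≈ 0.998441
A ≈ ½·39.42·0.998441 = 19.71·0.998441 ≈ 19.6793

Area = 19.68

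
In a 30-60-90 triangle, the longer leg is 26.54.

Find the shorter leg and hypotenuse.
In a 30-60-90 triangle the sides are in ratio 1 : √3 : 2, so short leg = long leg/√3 and hypotenuse = 2·(short leg).
Short leg = 26.54/√3 ≈ 26.54/1.73205 ≈ 15.3229
Hypotenuse = 2·15.3229 ≈ 30.6458

Short leg = 15.32, Hypotenuse = 30.65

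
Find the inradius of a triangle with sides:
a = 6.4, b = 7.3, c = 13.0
r = Area/s where s is the semi-perimeter.
s = (6.4 + 7.3 + 13.0)/2 = 26.7/2 = 13.35
Area = √(s(s−a)(s−b)(s−c)) = √(13.35·6.95·6.05·0.35) ≈ √196.467 ≈ 14.0167
r ≈ 14.0167/13.35 ≈ 1.04994

r = 1.05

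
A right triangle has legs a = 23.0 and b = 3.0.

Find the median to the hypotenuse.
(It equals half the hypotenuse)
Hypotenuse c = √(a² + b²) = √(529 + 9) = √538 ≈ 23.1948
Median to hypotenuse = c/2 ≈ 23.1948/2 ≈ 11.5974

Median = 11.6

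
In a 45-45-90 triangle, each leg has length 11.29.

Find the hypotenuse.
In a 45-45-90 triangle the sides are in ratio 1 : 1 : √2, so hypotenuse = leg·√2.
Hypotenuse = 11.29·√2 ≈ 11.29·1.41421 ≈ 15.9665

Hypotenuse = 11.29√2 = 15.97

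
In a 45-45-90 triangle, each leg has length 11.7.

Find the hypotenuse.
In a 45-45-90 triangle the sides are in ratio 1 : 1 : √2, so hypotenuse = leg·√2.
Hypotenuse = 11.7·√2 ≈ 11.7·1.41421 ≈ 16.5463

Hypotenuse = 11.7√2 = 16.55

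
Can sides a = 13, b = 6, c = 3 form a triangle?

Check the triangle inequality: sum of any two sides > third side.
a + b vs c: 13 + 6 = 19 > 3  ✓
a + c vs b: 13 + 3 = 16 > 6  ✓
b + c vs a: 6 + 3 = 9 ≤ 13  ✗

No: 6 + 3 = 9 is not > 13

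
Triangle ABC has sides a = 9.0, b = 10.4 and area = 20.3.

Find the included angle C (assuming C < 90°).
Area = ½·a·b·sin(C)  ⇒  sin(C) = 2·Area/(a·b) = 2·20.3/(9.0·10.4) = 40.6/93.6 ≈ 0.433761
C = arcsin(0.433761) ≈ 25.7065° (taking the acute solution since C < 90°)

C = 25.71°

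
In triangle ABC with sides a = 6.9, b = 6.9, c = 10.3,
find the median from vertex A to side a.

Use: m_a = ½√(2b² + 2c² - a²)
m_a = ½√(2·6.9² + 2·10.3² − 6.9²) = ½√(2·47.61 + 2·106.09 − 47.61) = ½√(95.22 + 212.18 − 47.61) = ½√259.79
√259.79 ≈ 16.118, so m_a ≈ 8.059

m_a = 8.059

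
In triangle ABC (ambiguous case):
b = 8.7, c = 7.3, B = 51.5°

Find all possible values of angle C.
b/sin(B) = c/sin(C)  ⇒  sin(C) = c·sin(B)/b = 7.3·sin(51.5°)/8.7
sin(51.5°) ≈ 0.782608
sin(C) ≈ 7.3·0.782608/8.7 ≈ 5.71304/8.7 ≈ 0.656671
Candidate 1: C₁ = arcsin(0.656671) ≈ 41.0465°  →  A = 180° − 51.5° − 41.0465° ≈ 87.4535° > 0, valid
Candidate 2: C₂ = 180° − C₁ ≈ 138.954°  →  A = 180° − 51.5° − 138.954° ≈ -10.4535° ≤ 0, not a valid triangle

C = 41.05° (one solution)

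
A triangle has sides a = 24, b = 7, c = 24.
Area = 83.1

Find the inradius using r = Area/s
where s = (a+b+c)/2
s = (24 + 7 + 24)/2 = 55/2 = 27.5
r = Area/s = 83.1/27.5 ≈ 3.02182

r = 3.022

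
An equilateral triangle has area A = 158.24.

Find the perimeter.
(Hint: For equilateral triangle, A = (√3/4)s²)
A = (√3/4)s²  ⇒  s² = 4A/√3 = 4·158.24/√3 = 632.96/1.73205 ≈ 365.44
s ≈ √365.44 ≈ 19.1165
Perimeter = 3s ≈ 3·19.1165 ≈ 57.3494

Perimeter = 57.35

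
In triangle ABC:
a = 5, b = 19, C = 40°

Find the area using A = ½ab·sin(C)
A = ½·a·b·sin(C) = ½·5·19·sin(40°)
sin(40°) ≈ 0.642788
A ≈ ½·95·0.642788 = 47.5·0.642788 ≈ 30.5324

Area = 30.53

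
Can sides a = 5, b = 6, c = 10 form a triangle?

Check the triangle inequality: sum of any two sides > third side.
a + b vs c: 5 + 6 = 11 > 10  ✓
a + c vs b: 5 + 10 = 15 > 6  ✓
b + c vs a: 6 + 10 = 16 > 5  ✓

Yes, triangle inequality satisfied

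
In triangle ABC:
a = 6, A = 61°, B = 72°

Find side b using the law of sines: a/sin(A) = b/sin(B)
a/sin(A) = b/sin(B)  ⇒  b = a·sin(B)/sin(A) = 6·sin(72°)/sin(61°)
sin(72°) ≈ 0.951057, sin(61°) ≈ 0.87462
b ≈ 6·0.951057/0.87462 ≈ 5.70634/0.87462 ≈ 6.52437

b = 6.524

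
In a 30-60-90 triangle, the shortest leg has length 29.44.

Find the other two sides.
In a 30-60-90 triangle the sides are in ratio 1 : √3 : 2 (short leg : long leg : hypotenuse).
Long leg = 29.44·√3 ≈ 29.44·1.73205 ≈ 50.9916
Hypotenuse = 2·29.44 = 58.88

Long leg = 29.44√3 = 50.99, Hypotenuse = 58.88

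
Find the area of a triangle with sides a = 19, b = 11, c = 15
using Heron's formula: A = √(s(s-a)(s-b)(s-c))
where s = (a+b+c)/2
s = (19 + 11 + 15)/2 = 45/2 = 22.5
s − a = 3.5, s − b = 11.5, s − c = 7.5
s(s−a)(s−b)(s−c) = 22.5·3.5·11.5·7.5 = 6792.1875
Area = √6792.1875 ≈ 82.4147

s = 22.5, Area = 82.41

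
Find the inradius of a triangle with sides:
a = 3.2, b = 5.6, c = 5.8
r = Area/s where s is the semi-perimeter.
s = (3.2 + 5.6 + 5.8)/2 = 14.6/2 = 7.3
Area = √(s(s−a)(s−b)(s−c)) = √(7.3·4.1·1.7·1.5) ≈ √76.3215 ≈ 8.73622
r ≈ 8.73622/7.3 ≈ 1.19674

r = 1.197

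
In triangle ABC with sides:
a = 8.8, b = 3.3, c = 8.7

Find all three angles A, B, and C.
Law of cosines for each angle (a² = 77.44, b² = 10.89, c² = 75.69):
cos(A) = (b² + c² − a²)/(2bc) = (10.89 + 75.69 − 77.44)/(2·3.3·8.7) = 9.14/57.42 ≈ 0.159178  ⇒  A ≈ 80.8408°
cos(B) = (a² + c² − b²)/(2ac) = (77.44 + 75.69 − 10.89)/(2·8.8·8.7) = 142.24/153.12 ≈ 0.928945  ⇒  B ≈ 21.7291°
cos(C) = (a² + b² − c²)/(2ab) = (77.44 + 10.89 − 75.69)/(2·8.8·3.3) = 12.64/58.08 ≈ 0.217631  ⇒  C ≈ 77.4301°
Check: A + B + C ≈ 180°

A = 80.84°, B = 21.73°, C = 77.43°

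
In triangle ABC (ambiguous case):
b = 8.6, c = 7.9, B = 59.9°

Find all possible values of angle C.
b/sin(B) = c/sin(C)  ⇒  sin(C) = c·sin(B)/b = 7.9·sin(59.9°)/8.6
sin(59.9°) ≈ 0.865151
sin(C) ≈ 7.9·0.865151/8.6 ≈ 6.8347/8.6 ≈ 0.794732
Candidate 1: C₁ = arcsin(0.794732) ≈ 52.63°  →  A = 180° − 59.9° − 52.63° ≈ 67.47° > 0, valid
Candidate 2: C₂ = 180° − C₁ ≈ 127.37°  →  A = 180° − 59.9° − 127.37° ≈ -7.27° ≤ 0, not a valid triangle

C = 52.63° (one solution)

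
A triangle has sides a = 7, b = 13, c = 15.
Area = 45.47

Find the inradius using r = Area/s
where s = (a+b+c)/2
s = (7 + 13 + 15)/2 = 35/2 = 17.5
r = Area/s = 45.47/17.5 ≈ 2.59829

r = 2.598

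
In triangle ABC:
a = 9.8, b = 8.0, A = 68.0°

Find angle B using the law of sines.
a/sin(A) = b/sin(B)  ⇒  sin(B) = b·sin(A)/a = 8.0·sin(68.0°)/9.8
sin(68.0°) ≈ 0.927184
sin(B) ≈ 8.0·0.927184/9.8 ≈ 7.41747/9.8 ≈ 0.756885
B = arcsin(0.756885) ≈ 49.1903°
(Since b ≤ a we need B ≤ A, so the obtuse alternative 180° − 49.1903° ≈ 130.81° is rejected.)

B = 49.19°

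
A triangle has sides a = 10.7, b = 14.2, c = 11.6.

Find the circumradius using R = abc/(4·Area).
First find the area with Heron's formula.
s = (10.7 + 14.2 + 11.6)/2 = 18.25
Area = √(s(s−a)(s−b)(s−c)) = √(18.25·7.55·4.05·6.65) ≈ √3710.96 ≈ 60.9177
abc = 10.7·14.2·11.6 = 1762.504
R = abc/(4·Area) ≈ 1762.504/(4·60.9177) = 1762.504/243.671 ≈ 7.23314

R = 7.233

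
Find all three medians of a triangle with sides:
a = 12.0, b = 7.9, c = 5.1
Median formula: m_a = ½√(2b² + 2c² − a²) (and cyclically). a² = 144, b² = 62.41, c² = 26.01.
m_a = ½√(2·62.41 + 2·26.01 − 144) = ½√32.84 ≈ ½·5.73062 ≈ 2.86531
m_b = ½√(2·144 + 2·26.01 − 62.41) = ½√277.61 ≈ ½·16.6616 ≈ 8.33082
m_c = ½√(2·144 + 2·62.41 − 26.01) = ½√386.81 ≈ ½·19.6675 ≈ 9.83374

m_a = 2.865, m_b = 8.331, m_c = 9.834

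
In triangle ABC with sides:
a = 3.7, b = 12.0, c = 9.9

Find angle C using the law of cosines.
c² = a² + b² − 2ab·cos(C)  ⇒  cos(C) = (a² + b² − c²)/(2ab)
cos(C) = (3.7² + 12.0² − 9.9²)/(2·3.7·12.0) = (13.69 + 144 − 98.01)/88.8 = 59.68/88.8 ≈ 0.672072
C = arccos(0.672072) ≈ 47.7728°

C = 47.77°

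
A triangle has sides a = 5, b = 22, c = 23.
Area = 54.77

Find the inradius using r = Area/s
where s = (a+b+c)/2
s = (5 + 22 + 23)/2 = 50/2 = 25
r = Area/s = 54.77/25 ≈ 2.1908

r = 2.191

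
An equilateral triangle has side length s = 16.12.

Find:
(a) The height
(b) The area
(a) The height splits the triangle into two 30-60-90 halves: h = s·√3/2 = 16.12·1.73205/2 ≈ 27.9207/2 ≈ 13.9603
(b) Area = (√3/4)·s² = (√3/4)·16.12² = (√3/4)·259.8544 ≈ 0.433013·259.8544 ≈ 112.52

Height = 13.96, Area = 112.5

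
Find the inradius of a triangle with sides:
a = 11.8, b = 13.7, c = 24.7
r = Area/s where s is the semi-perimeter.
s = (11.8 + 13.7 + 24.7)/2 = 50.2/2 = 25.1
Area = √(s(s−a)(s−b)(s−c)) = √(25.1·13.3·11.4·0.4) ≈ √1522.26 ≈ 39.0162
r ≈ 39.0162/25.1 ≈ 1.55443

r = 1.554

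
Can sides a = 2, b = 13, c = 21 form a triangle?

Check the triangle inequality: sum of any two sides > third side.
a + b vs c: 2 + 13 = 15 ≤ 21  ✗
a + c vs b: 2 + 21 = 23 > 13  ✓
b + c vs a: 13 + 21 = 34 > 2  ✓

No: 2 + 13 = 15 is not > 21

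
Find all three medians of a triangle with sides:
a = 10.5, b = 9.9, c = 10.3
Median formula: m_a = ½√(2b² + 2c² − a²) (and cyclically). a² = 110.25, b² = 98.01, c² = 106.09.
m_a = ½√(2·98.01 + 2·106.09 − 110.25) = ½√297.95 ≈ ½·17.2612 ≈ 8.63061
m_b = ½√(2·110.25 + 2·106.09 − 98.01) = ½√334.67 ≈ ½·18.294 ≈ 9.14699
m_c = ½√(2·110.25 + 2·98.01 − 106.09) = ½√310.43 ≈ ½·17.619 ≈ 8.80951

m_a = 8.631, m_b = 9.147, m_c = 8.81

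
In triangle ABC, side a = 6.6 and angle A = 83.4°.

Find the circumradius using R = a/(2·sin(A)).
R = a/(2·sin(A)) = 6.6/(2·sin(83.4°))
sin(83.4°) ≈ 0.993373
R ≈ 6.6/(2·0.993373) = 6.6/1.98675 ≈ 3.32202

R = 3.322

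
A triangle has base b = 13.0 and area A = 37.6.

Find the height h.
A = ½·b·h  ⇒  h = 2A/b = 2·37.6/13.0 = 75.2/13.0 ≈ 5.78462

h = 5.785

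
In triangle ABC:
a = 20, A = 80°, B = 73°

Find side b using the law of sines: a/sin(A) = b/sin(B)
a/sin(A) = b/sin(B)  ⇒  b = a·sin(B)/sin(A) = 20·sin(73°)/sin(80°)
sin(73°) ≈ 0.956305, sin(80°) ≈ 0.984808
b ≈ 20·0.956305/0.984808 ≈ 19.1261/0.984808 ≈ 19.4211

b = 19.42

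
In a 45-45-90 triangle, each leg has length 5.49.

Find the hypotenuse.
In a 45-45-90 triangle the sides are in ratio 1 : 1 : √2, so hypotenuse = leg·√2.
Hypotenuse = 5.49·√2 ≈ 5.49·1.41421 ≈ 7.76403

Hypotenuse = 5.49√2 = 7.764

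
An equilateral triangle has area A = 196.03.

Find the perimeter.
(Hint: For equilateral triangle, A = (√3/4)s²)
A = (√3/4)s²  ⇒  s² = 4A/√3 = 4·196.03/√3 = 784.12/1.73205 ≈ 452.712
s ≈ √452.712 ≈ 21.277
Perimeter = 3s ≈ 3·21.277 ≈ 63.8311

Perimeter = 63.83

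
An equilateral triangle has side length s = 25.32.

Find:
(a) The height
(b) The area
(a) The height splits the triangle into two 30-60-90 halves: h = s·√3/2 = 25.32·1.73205/2 ≈ 43.8555/2 ≈ 21.9278
(b) Area = (√3/4)·s² = (√3/4)·25.32² = (√3/4)·641.1024 ≈ 0.433013·641.1024 ≈ 277.605

Height = 21.93, Area = 277.6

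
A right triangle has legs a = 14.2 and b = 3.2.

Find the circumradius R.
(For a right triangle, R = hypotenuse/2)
Hypotenuse c = √(a² + b²) = √(201.64 + 10.24) = √211.88 ≈ 14.5561
R = c/2 ≈ 14.5561/2 ≈ 7.27805

R = 7.278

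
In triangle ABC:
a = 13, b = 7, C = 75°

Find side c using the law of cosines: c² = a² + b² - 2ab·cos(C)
c² = 13² + 7² − 2·13·7·cos(75°)
cos(75°) ≈ 0.258819
c² ≈ 169 + 49 − 182·(0.258819) ≈ 218 − 47.1051 ≈ 170.895
c ≈ √170.895 ≈ 13.0727

c = 13.07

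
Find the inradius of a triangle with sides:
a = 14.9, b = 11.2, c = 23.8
r = Area/s where s is the semi-perimeter.
s = (14.9 + 11.2 + 23.8)/2 = 49.9/2 = 24.95
Area = √(s(s−a)(s−b)(s−c)) = √(24.95·10.05·13.75·1.15) ≈ √3964.94 ≈ 62.9678
r ≈ 62.9678/24.95 ≈ 2.52376

r = 2.524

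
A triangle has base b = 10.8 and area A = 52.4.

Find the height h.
A = ½·b·h  ⇒  h = 2A/b = 2·52.4/10.8 = 104.8/10.8 ≈ 9.7037

h = 9.704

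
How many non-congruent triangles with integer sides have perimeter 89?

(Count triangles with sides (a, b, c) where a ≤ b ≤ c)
Let a ≤ b ≤ c with a + b + c = 89. The only binding inequality is a + b > c, i.e. 89 − c > c, so c < 89/2; and c ≥ 89/3 since c is the largest side.
So 30 ≤ c ≤ 44. For each c, b runs from ⌈(89 − c)/2⌉ up to c (then a = 89 − b − c satisfies 1 ≤ a ≤ b automatically), giving c − ⌈(89 − c)/2⌉ + 1 choices.
Summing over c: 1 + 3 + 4 + 6 + … + 21 + 22  (15 terms, c = 30, …, 44) = 176
Check (closed form: nearest integer to p²/48 for even p, (p+3)²/48 for odd p): (89+3)²/48 = 92²/48 = 8464/48 ≈ 176.33 → 176

176 triangles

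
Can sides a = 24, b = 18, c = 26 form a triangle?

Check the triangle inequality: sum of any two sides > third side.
a + b vs c: 24 + 18 = 42 > 26  ✓
a + c vs b: 24 + 26 = 50 > 18  ✓
b + c vs a: 18 + 26 = 44 > 24  ✓

Yes, triangle inequality satisfied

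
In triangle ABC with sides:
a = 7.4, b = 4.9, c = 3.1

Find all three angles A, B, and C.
Law of cosines for each angle (a² = 54.76, b² = 24.01, c² = 9.61):
cos(A) = (b² + c² − a²)/(2bc) = (24.01 + 9.61 − 54.76)/(2·4.9·3.1) = -21.14/30.38 ≈ -0.695853  ⇒  A ≈ 134.095°
cos(B) = (a² + c² − b²)/(2ac) = (54.76 + 9.61 − 24.01)/(2·7.4·3.1) = 40.36/45.88 ≈ 0.879686  ⇒  B ≈ 28.3955°
cos(C) = (a² + b² − c²)/(2ab) = (54.76 + 24.01 − 9.61)/(2·7.4·4.9) = 69.16/72.52 ≈ 0.953668  ⇒  C ≈ 17.5093°
Check: A + B + C ≈ 180°

A = 134.1°, B = 28.4°, C = 17.51°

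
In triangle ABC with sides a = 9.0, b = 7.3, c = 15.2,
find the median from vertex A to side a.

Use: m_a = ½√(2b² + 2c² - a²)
m_a = ½√(2·7.3² + 2·15.2² − 9.0²) = ½√(2·53.29 + 2·231.04 − 81) = ½√(106.58 + 462.08 − 81) = ½√487.66
√487.66 ≈ 22.083, so m_a ≈ 11.0415

m_a = 11.04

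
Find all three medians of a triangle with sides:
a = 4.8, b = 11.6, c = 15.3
Median formula: m_a = ½√(2b² + 2c² − a²) (and cyclically). a² = 23.04, b² = 134.56, c² = 234.09.
m_a = ½√(2·134.56 + 2·234.09 − 23.04) = ½√714.26 ≈ ½·26.7256 ≈ 13.3628
m_b = ½√(2·23.04 + 2·234.09 − 134.56) = ½√379.7 ≈ ½·19.4859 ≈ 9.74295
m_c = ½√(2·23.04 + 2·134.56 − 234.09) = ½√81.11 ≈ ½·9.00611 ≈ 4.50305

m_a = 13.36, m_b = 9.743, m_c = 4.503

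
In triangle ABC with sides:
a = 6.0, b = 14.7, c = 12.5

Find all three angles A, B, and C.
Law of cosines for each angle (a² = 36, b² = 216.09, c² = 156.25):
cos(A) = (b² + c² − a²)/(2bc) = (216.09 + 156.25 − 36)/(2·14.7·12.5) = 336.34/367.5 ≈ 0.915211  ⇒  A ≈ 23.7643°
cos(B) = (a² + c² − b²)/(2ac) = (36 + 156.25 − 216.09)/(2·6.0·12.5) = -23.84/150 ≈ -0.158933  ⇒  B ≈ 99.145°
cos(C) = (a² + b² − c²)/(2ab) = (36 + 216.09 − 156.25)/(2·6.0·14.7) = 95.84/176.4 ≈ 0.543311  ⇒  C ≈ 57.0907°
Check: A + B + C ≈ 180°

A = 23.76°, B = 99.14°, C = 57.09°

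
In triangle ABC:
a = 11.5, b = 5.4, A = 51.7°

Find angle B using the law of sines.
a/sin(A) = b/sin(B)  ⇒  sin(B) = b·sin(A)/a = 5.4·sin(51.7°)/11.5
sin(51.7°) ≈ 0.784776
sin(B) ≈ 5.4·0.784776/11.5 ≈ 4.23779/11.5 ≈ 0.368504
B = arcsin(0.368504) ≈ 21.6234°
(Since b ≤ a we need B ≤ A, so the obtuse alternative 180° − 21.6234° ≈ 158.377° is rejected.)

B = 21.62°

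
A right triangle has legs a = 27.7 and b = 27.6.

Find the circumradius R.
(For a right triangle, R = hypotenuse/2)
Hypotenuse c = √(a² + b²) = √(767.29 + 761.76) = √1529.05 ≈ 39.1031
R = c/2 ≈ 39.1031/2 ≈ 19.5515

R = 19.55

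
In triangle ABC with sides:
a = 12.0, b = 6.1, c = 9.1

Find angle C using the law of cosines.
c² = a² + b² − 2ab·cos(C)  ⇒  cos(C) = (a² + b² − c²)/(2ab)
cos(C) = (12.0² + 6.1² − 9.1²)/(2·12.0·6.1) = (144 + 37.21 − 82.81)/146.4 = 98.4/146.4 ≈ 0.672131
C = arccos(0.672131) ≈ 47.7682°

C = 47.77°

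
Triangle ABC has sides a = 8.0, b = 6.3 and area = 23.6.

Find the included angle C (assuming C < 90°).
Area = ½·a·b·sin(C)  ⇒  sin(C) = 2·Area/(a·b) = 2·23.6/(8.0·6.3) = 47.2/50.4 ≈ 0.936508
C = arcsin(0.936508) ≈ 69.4731° (taking the acute solution since C < 90°)

C = 69.47°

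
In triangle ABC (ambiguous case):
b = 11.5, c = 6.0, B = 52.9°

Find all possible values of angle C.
b/sin(B) = c/sin(C)  ⇒  sin(C) = c·sin(B)/b = 6.0·sin(52.9°)/11.5
sin(52.9°) ≈ 0.797584
sin(C) ≈ 6.0·0.797584/11.5 ≈ 4.7855/11.5 ≈ 0.416131
Candidate 1: C₁ = arcsin(0.416131) ≈ 24.5905°  →  A = 180° − 52.9° − 24.5905° ≈ 102.509° > 0, valid
Candidate 2: C₂ = 180° − C₁ ≈ 155.409°  →  A = 180° − 52.9° − 155.409° ≈ -28.3095° ≤ 0, not a valid triangle

C = 24.59° (one solution)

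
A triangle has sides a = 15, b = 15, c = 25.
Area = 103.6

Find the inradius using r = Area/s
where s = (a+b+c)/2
s = (15 + 15 + 25)/2 = 55/2 = 27.5
r = Area/s = 103.6/27.5 ≈ 3.76727

r = 3.767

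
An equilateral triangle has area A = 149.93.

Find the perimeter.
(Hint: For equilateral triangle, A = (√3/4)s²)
A = (√3/4)s²  ⇒  s² = 4A/√3 = 4·149.93/√3 = 599.72/1.73205 ≈ 346.249
s ≈ √346.249 ≈ 18.6078
Perimeter = 3s ≈ 3·18.6078 ≈ 55.8233

Perimeter = 55.82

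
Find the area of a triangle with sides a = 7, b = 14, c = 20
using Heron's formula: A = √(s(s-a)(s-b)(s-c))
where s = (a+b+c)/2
s = (7 + 14 + 20)/2 = 41/2 = 20.5
s − a = 13.5, s − b = 6.5, s − c = 0.5
s(s−a)(s−b)(s−c) = 20.5·13.5·6.5·0.5 = 899.4375
Area = √899.4375 ≈ 29.9906

s = 20.5, Area = 29.99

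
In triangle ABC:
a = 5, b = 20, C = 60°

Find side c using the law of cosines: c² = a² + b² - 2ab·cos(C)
c² = 5² + 20² − 2·5·20·cos(60°)
cos(60°) ≈ 0.5
c² ≈ 25 + 400 − 200·(0.5) ≈ 425 − 100 ≈ 325
c ≈ √325 ≈ 18.0278

c = 18.03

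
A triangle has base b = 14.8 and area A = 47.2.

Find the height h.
A = ½·b·h  ⇒  h = 2A/b = 2·47.2/14.8 = 94.4/14.8 ≈ 6.37838

h = 6.378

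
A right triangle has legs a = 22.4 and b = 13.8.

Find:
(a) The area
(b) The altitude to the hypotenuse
(a) The legs are perpendicular, so Area = ½·a·b = ½·22.4·13.8 = ½·309.12 = 154.56
(b) Hypotenuse c = √(a² + b²) = √(501.76 + 190.44) = √692.2 ≈ 26.3097
    Area = ½·c·h_c  ⇒  h_c = 2·Area/c = 309.12/26.3097 ≈ 11.7493

Area = 154.56, h_c = 11.75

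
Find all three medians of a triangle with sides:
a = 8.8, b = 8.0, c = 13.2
Median formula: m_a = ½√(2b² + 2c² − a²) (and cyclically). a² = 77.44, b² = 64, c² = 174.24.
m_a = ½√(2·64 + 2·174.24 − 77.44) = ½√399.04 ≈ ½·19.976 ≈ 9.98799
m_b = ½√(2·77.44 + 2·174.24 − 64) = ½√439.36 ≈ ½·20.9609 ≈ 10.4805
m_c = ½√(2·77.44 + 2·64 − 174.24) = ½√108.64 ≈ ½·10.4231 ≈ 5.21153

m_a = 9.988, m_b = 10.48, m_c = 5.212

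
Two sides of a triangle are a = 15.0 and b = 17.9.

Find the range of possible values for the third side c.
Triangle inequality: |a − b| < c < a + b
|a − b| = |15.0 − 17.9| = 2.9
a + b = 15.0 + 17.9 = 32.9

2.9 < c < 32.9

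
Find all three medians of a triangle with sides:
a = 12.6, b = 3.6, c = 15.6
Median formula: m_a = ½√(2b² + 2c² − a²) (and cyclically). a² = 158.76, b² = 12.96, c² = 243.36.
m_a = ½√(2·12.96 + 2·243.36 − 158.76) = ½√353.88 ≈ ½·18.8117 ≈ 9.40585
m_b = ½√(2·158.76 + 2·243.36 − 12.96) = ½√791.28 ≈ ½·28.1297 ≈ 14.0648
m_c = ½√(2·158.76 + 2·12.96 − 243.36) = ½√100.08 ≈ ½·10.004 ≈ 5.002

m_a = 9.406, m_b = 14.06, m_c = 5.002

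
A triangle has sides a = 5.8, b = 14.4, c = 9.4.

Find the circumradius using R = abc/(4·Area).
First find the area with Heron's formula.
s = (5.8 + 14.4 + 9.4)/2 = 14.8
Area = √(s(s−a)(s−b)(s−c)) = √(14.8·9·0.4·5.4) ≈ √287.712 ≈ 16.9621
abc = 5.8·14.4·9.4 = 785.088
R = abc/(4·Area) ≈ 785.088/(4·16.9621) = 785.088/67.8483 ≈ 11.5712

R = 11.57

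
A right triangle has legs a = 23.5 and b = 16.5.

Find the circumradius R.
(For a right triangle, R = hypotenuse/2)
Hypotenuse c = √(a² + b²) = √(552.25 + 272.25) = √824.5 ≈ 28.7141
R = c/2 ≈ 28.7141/2 ≈ 14.3571

R = 14.36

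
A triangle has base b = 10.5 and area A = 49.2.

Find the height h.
A = ½·b·h  ⇒  h = 2A/b = 2·49.2/10.5 = 98.4/10.5 ≈ 9.37143

h = 9.371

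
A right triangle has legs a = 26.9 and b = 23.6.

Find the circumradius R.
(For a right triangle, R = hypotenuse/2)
Hypotenuse c = √(a² + b²) = √(723.61 + 556.96) = √1280.57 ≈ 35.7851
R = c/2 ≈ 35.7851/2 ≈ 17.8925

R = 17.89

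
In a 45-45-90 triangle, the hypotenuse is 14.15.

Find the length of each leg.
In a 45-45-90 triangle hypotenuse = leg·√2, so leg = hypotenuse/√2.
Leg = 14.15/√2 ≈ 14.15/1.41421 ≈ 10.0056

Each leg = 10.01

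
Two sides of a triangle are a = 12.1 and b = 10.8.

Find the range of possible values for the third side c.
Triangle inequality: |a − b| < c < a + b
|a − b| = |12.1 − 10.8| = 1.3
a + b = 12.1 + 10.8 = 22.9

1.3 < c < 22.9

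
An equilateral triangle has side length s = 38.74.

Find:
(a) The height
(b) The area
(a) The height splits the triangle into two 30-60-90 halves: h = s·√3/2 = 38.74·1.73205/2 ≈ 67.0996/2 ≈ 33.5498
(b) Area = (√3/4)·s² = (√3/4)·38.74² = (√3/4)·1500.7876 ≈ 0.433013·1500.7876 ≈ 649.86

Height = 33.55, Area = 649.9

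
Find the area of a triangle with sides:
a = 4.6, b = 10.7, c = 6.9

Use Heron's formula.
s = (4.6 + 10.7 + 6.9)/2 = 22.2/2 = 11.1
s − a = 6.5, s − b = 0.4, s − c = 4.2
s(s−a)(s−b)(s−c) = 11.1·6.5·0.4·4.2 ≈ 121.212
Area = √121.212 ≈ 11.0096

Area = 11.01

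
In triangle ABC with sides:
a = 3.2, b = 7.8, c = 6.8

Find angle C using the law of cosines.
c² = a² + b² − 2ab·cos(C)  ⇒  cos(C) = (a² + b² − c²)/(2ab)
cos(C) = (3.2² + 7.8² − 6.8²)/(2·3.2·7.8) = (10.24 + 60.84 − 46.24)/49.92 = 24.84/49.92 ≈ 0.497596
C = arccos(0.497596) ≈ 60.1589°

C = 60.16°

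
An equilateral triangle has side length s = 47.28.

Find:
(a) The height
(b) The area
(a) The height splits the triangle into two 30-60-90 halves: h = s·√3/2 = 47.28·1.73205/2 ≈ 81.8914/2 ≈ 40.9457
(b) Area = (√3/4)·s² = (√3/4)·47.28² = (√3/4)·2235.3984 ≈ 0.433013·2235.3984 ≈ 967.956

Height = 40.95, Area = 968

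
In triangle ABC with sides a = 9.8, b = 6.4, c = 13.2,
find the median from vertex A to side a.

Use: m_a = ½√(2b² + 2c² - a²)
m_a = ½√(2·6.4² + 2·13.2² − 9.8²) = ½√(2·40.96 + 2·174.24 − 96.04) = ½√(81.92 + 348.48 − 96.04) = ½√334.36
√334.36 ≈ 18.2855, so m_a ≈ 9.14276

m_a = 9.143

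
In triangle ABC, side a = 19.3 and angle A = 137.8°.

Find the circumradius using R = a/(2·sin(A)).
R = a/(2·sin(A)) = 19.3/(2·sin(137.8°))
sin(137.8°) ≈ 0.671721
R ≈ 19.3/(2·0.671721) = 19.3/1.34344 ≈ 14.3661

R = 14.37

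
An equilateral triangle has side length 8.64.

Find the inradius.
r = Area/s with s the semi-perimeter.
Area = (√3/4)·8.64² = (√3/4)·74.6496 ≈ 0.433013·74.6496 ≈ 32.3242
s = 3·8.64/2 = 12.96
r ≈ 32.3242/12.96 ≈ 2.49415
(Equivalently r = side/(2√3) = 8.64/3.4641 ≈ 2.49415.)

r = 2.494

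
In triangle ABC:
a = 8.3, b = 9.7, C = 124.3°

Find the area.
Two sides and the included angle (SAS): A = ½·a·b·sin(C) = ½·8.3·9.7·sin(124.3°)
sin(124.3°) ≈ 0.826098
A ≈ ½·80.51·0.826098 = 40.255·0.826098 ≈ 33.2546

Area = 33.25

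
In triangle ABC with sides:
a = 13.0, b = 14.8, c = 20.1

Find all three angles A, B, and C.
Law of cosines for each angle (a² = 169, b² = 219.04, c² = 404.01):
cos(A) = (b² + c² − a²)/(2bc) = (219.04 + 404.01 − 169)/(2·14.8·20.1) = 454.05/594.96 ≈ 0.763161  ⇒  A ≈ 40.2564°
cos(B) = (a² + c² − b²)/(2ac) = (169 + 404.01 − 219.04)/(2·13.0·20.1) = 353.97/522.6 ≈ 0.677325  ⇒  B ≈ 47.365°
cos(C) = (a² + b² − c²)/(2ab) = (169 + 219.04 − 404.01)/(2·13.0·14.8) = -15.97/384.8 ≈ -0.0415021  ⇒  C ≈ 92.3786°
Check: A + B + C ≈ 180°

A = 40.26°, B = 47.37°, C = 92.38°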